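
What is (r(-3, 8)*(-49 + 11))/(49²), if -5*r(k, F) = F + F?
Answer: 608/12005 ≈ 0.050646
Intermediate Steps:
r(k, F) = -2*F/5 (r(k, F) = -(F + F)/5 = -2*F/5)
(r(-3, 8)*(-49 + 11))/(49²) = ((-⅖*8)*(-49 + 11))/(49²) = -16/5*(-38)/2401 = (608/5)*(1/2401) = 608/12005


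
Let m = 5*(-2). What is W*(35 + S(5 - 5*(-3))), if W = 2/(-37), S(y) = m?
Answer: -50/37 ≈ -1.3514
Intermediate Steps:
m = -10
S(y) = -10
W = -2/37 (W = 2*(-1/37) = -2/37 ≈ -0.054054)
W*(35 + S(5 - 5*(-3))) = -2*(35 - 10)/37 = -2/37*25 = -50/37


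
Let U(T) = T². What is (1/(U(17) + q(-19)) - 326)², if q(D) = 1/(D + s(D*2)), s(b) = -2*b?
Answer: 28841915798089/271392676 ≈ 1.0627e+5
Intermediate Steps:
q(D) = -1/(3*D) (q(D) = 1/(D - 2*D*2) = 1/(D - 4*D) = 1/(-3*D) = -1/(3*D))
(1/(U(17) + q(-19)) - 326)² = (1/(17² - ⅓/(-19)) - 326)² = (1/(289 - ⅓*(-1/19)) - 326)² = (1/(289 + 1/57) - 326)² = (1/(16474/57) - 326)² = (57/16474 - 326)² = (-5370467/16474)² = 28841915798089/271392676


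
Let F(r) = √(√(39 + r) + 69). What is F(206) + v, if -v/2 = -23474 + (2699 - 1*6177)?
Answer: 53904 + √(69 + 7*√5) ≈ 53913.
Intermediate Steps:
v = 53904 (v = -2*(-23474 + (2699 - 1*6177)) = -2*(-23474 + (2699 - 6177)) = -2*(-23474 - 3478) = -2*(-26952) = 53904)
F(r) = √(69 + √(39 + r))
F(206) + v = √(69 + √(39 + 206)) + 53904 = √(69 + √245) + 53904 = √(69 + 7*√5) + 53904 = 53904 + √(69 + 7*√5)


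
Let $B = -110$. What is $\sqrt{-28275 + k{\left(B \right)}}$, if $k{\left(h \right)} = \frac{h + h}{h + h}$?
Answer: $i \sqrt{28274} \approx 168.15 i$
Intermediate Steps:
$k{\left(h \right)} = 1$ ($k{\left(h \right)} = \frac{2 h}{2 h} = 2 h \frac{1}{2 h} = 1$)
$\sqrt{-28275 + k{\left(B \right)}} = \sqrt{-28275 + 1} = \sqrt{-28274} = i \sqrt{28274}$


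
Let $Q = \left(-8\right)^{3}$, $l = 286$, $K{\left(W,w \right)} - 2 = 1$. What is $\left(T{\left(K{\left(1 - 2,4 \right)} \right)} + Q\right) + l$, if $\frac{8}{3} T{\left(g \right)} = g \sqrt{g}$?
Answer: $-226 + \frac{9 \sqrt{3}}{8} \approx -224.05$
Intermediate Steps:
$K{\left(W,w \right)} = 3$ ($K{\left(W,w \right)} = 2 + 1 = 3$)
$T{\left(g \right)} = \frac{3 g^{\frac{3}{2}}}{8}$ ($T{\left(g \right)} = \frac{3 g \sqrt{g}}{8} = \frac{3 g^{\frac{3}{2}}}{8}$)
$Q = -512$
$\left(T{\left(K{\left(1 - 2,4 \right)} \right)} + Q\right) + l = \left(\frac{3 \cdot 3^{\frac{3}{2}}}{8} - 512\right) + 286 = \left(\frac{3 \cdot 3 \sqrt{3}}{8} - 512\right) + 286 = \left(\frac{9 \sqrt{3}}{8} - 512\right) + 286 = \left(-512 + \frac{9 \sqrt{3}}{8}\right) + 286 = -226 + \frac{9 \sqrt{3}}{8}$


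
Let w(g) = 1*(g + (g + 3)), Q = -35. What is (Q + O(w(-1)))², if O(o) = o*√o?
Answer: 1156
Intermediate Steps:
w(g) = 3 + 2*g (w(g) = 1*(g + (3 + g)) = 1*(3 + 2*g) = 3 + 2*g)
O(o) = o^(3/2)
(Q + O(w(-1)))² = (-35 + (3 + 2*(-1))^(3/2))² = (-35 + (3 - 2)^(3/2))² = (-35 + 1^(3/2))² = (-35 + 1)² = (-34)² = 1156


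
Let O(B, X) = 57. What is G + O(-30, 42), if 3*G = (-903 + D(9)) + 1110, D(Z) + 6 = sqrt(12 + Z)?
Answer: 124 + sqrt(21)/3 ≈ 125.53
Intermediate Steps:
D(Z) = -6 + sqrt(12 + Z)
G = 67 + sqrt(21)/3 (G = ((-903 + (-6 + sqrt(12 + 9))) + 1110)/3 = ((-903 + (-6 + sqrt(21))) + 1110)/3 = ((-909 + sqrt(21)) + 1110)/3 = (201 + sqrt(21))/3 = 67 + sqrt(21)/3 ≈ 68.528)
G + O(-30, 42) = (67 + sqrt(21)/3) + 57 = 124 + sqrt(21)/3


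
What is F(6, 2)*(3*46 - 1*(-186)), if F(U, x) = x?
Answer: 648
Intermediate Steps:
F(6, 2)*(3*46 - 1*(-186)) = 2*(3*46 - 1*(-186)) = 2*(138 + 186) = 2*324 = 648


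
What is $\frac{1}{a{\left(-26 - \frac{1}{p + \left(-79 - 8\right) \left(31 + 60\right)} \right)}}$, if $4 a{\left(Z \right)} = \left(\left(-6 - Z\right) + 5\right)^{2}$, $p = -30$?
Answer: $\frac{63154809}{9867839569} \approx 0.0064001$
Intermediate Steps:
$a{\left(Z \right)} = \frac{\left(-1 - Z\right)^{2}}{4}$ ($a{\left(Z \right)} = \frac{\left(\left(-6 - Z\right) + 5\right)^{2}}{4} = \frac{\left(-1 - Z\right)^{2}}{4}$)
$\frac{1}{a{\left(-26 - \frac{1}{p + \left(-79 - 8\right) \left(31 + 60\right)} \right)}} = \frac{1}{\frac{1}{4} \left(1 - \left(26 + \frac{1}{-30 + \left(-79 - 8\right) \left(31 + 60\right)}\right)\right)^{2}} = \frac{1}{\frac{1}{4} \left(1 - \left(26 + \frac{1}{-30 - 7917}\right)\right)^{2}} = \frac{1}{\frac{1}{4} \left(1 - \frac{206621}{7947}\right)^{2}} = \frac{1}{\frac{1}{4} \left(- \frac{198674}{7947}\right)^{2}} = \frac{1}{\frac{1}{4} \cdot \frac{39471358276}{63154809}} = \frac{1}{\frac{9867839569}{63154809}} = \frac{63154809}{9867839569}$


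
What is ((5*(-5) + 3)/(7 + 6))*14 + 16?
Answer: -100/13 ≈ -7.6923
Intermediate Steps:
((5*(-5) + 3)/(7 + 6))*14 + 16 = ((-25 + 3)/13)*14 + 16 = -22*1/13*14 + 16 = -22/13*14 + 16 = -308/13 + 16 = -100/13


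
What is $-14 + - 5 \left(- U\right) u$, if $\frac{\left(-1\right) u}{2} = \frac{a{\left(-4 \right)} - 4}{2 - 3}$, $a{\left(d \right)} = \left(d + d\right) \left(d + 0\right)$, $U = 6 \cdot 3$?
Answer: $5026$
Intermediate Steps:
$U = 18$
$a{\left(d \right)} = 2 d^{2}$ ($a{\left(d \right)} = 2 d d = 2 d^{2}$)
$u = 56$ ($u = - 2 \frac{2 \left(-4\right)^{2} - 4}{2 - 3} = - 2 \frac{2 \cdot 16 - 4}{-1} = - 2 \left(32 - 4\right) \left(-1\right) = - 2 \cdot 28 \left(-1\right) = \left(-2\right) \left(-28\right) = 56$)
$-14 + - 5 \left(- U\right) u = -14 + - 5 \left(\left(-1\right) 18\right) 56 = -14 + \left(-5\right) \left(-18\right) 56 = -14 + 90 \cdot 56 = -14 + 5040 = 5026$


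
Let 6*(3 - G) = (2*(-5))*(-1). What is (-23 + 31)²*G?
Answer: 256/3 ≈ 85.333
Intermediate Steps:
G = 4/3 (G = 3 - 2*(-5)*(-1)/6 = 3 - (-5)*(-1)/3 = 3 - ⅙*10 = 3 - 5/3 = 4/3 ≈ 1.3333)
(-23 + 31)²*G = (-23 + 31)²*(4/3) = 8²*(4/3) = 64*(4/3) = 256/3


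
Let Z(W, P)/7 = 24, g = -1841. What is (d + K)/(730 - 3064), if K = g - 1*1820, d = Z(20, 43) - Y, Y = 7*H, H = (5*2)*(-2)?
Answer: 3353/2334 ≈ 1.4366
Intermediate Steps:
Z(W, P) = 168 (Z(W, P) = 7*24 = 168)
H = -20 (H = 10*(-2) = -20)
Y = -140 (Y = 7*(-20) = -140)
d = 308 (d = 168 - 1*(-140) = 168 + 140 = 308)
K = -3661 (K = -1841 - 1*1820 = -1841 - 1820 = -3661)
(d + K)/(730 - 3064) = (308 - 3661)/(730 - 3064) = -3353/(-2334) = -3353*(-1/2334) = 3353/2334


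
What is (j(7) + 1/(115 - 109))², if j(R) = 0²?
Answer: 1/36 ≈ 0.027778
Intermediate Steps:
j(R) = 0
(j(7) + 1/(115 - 109))² = (0 + 1/(115 - 109))² = (0 + 1/6)² = (0 + ⅙)² = (⅙)² = 1/36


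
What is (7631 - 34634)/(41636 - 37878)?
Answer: -27003/3758 ≈ -7.1855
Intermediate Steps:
(7631 - 34634)/(41636 - 37878) = -27003/3758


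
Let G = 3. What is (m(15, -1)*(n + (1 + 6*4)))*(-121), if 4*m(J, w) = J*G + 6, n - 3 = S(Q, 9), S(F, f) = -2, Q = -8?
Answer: -80223/2 ≈ -40112.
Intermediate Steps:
n = 1 (n = 3 - 2 = 1)
m(J, w) = 3/2 + 3*J/4 (m(J, w) = (J*3 + 6)/4 = (3*J + 6)/4 = (6 + 3*J)/4 = 3/2 + 3*J/4)
(m(15, -1)*(n + (1 + 6*4)))*(-121) = ((3/2 + (¾)*15)*(1 + (1 + 6*4)))*(-121) = ((3/2 + 45/4)*(1 + (1 + 24)))*(-121) = (51*(1 + 25)/4)*(-121) = ((51/4)*26)*(-121) = (663/2)*(-121) = -80223/2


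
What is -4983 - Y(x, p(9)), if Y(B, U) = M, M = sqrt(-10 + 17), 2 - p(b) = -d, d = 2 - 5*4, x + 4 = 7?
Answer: -4983 - sqrt(7) ≈ -4985.6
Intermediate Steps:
x = 3 (x = -4 + 7 = 3)
d = -18 (d = 2 - 20 = -18)
p(b) = -16 (p(b) = 2 - (-1)*(-18) = 2 - 1*18 = 2 - 18 = -16)
M = sqrt(7) ≈ 2.6458
Y(B, U) = sqrt(7)
-4983 - Y(x, p(9)) = -4983 - sqrt(7)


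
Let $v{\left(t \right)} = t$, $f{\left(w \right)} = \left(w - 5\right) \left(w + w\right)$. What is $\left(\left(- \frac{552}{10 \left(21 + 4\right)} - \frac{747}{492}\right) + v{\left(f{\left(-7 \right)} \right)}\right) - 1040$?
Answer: $- \frac{17952389}{20500} \approx -875.73$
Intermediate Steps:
$f{\left(w \right)} = 2 w \left(-5 + w\right)$ ($f{\left(w \right)} = \left(-5 + w\right) 2 w = 2 w \left(-5 + w\right)$)
$\left(\left(- \frac{552}{10 \left(21 + 4\right)} - \frac{747}{492}\right) + v{\left(f{\left(-7 \right)} \right)}\right) - 1040 = \left(\left(- \frac{552}{10 \left(21 + 4\right)} - \frac{747}{492}\right) + 2 \left(-7\right) \left(-5 - 7\right)\right) - 1040 = \left(\left(- \frac{552}{10 \cdot 25} - \frac{249}{164}\right) + 2 \left(-7\right) \left(-12\right)\right) - 1040 = \left(\left(- \frac{552}{250} - \frac{249}{164}\right) + 168\right) - 1040 = \left(\left(\left(-552\right) \frac{1}{250} - \frac{249}{164}\right) + 168\right) - 1040 = \left(\left(- \frac{276}{125} - \frac{249}{164}\right) + 168\right) - 1040 = \left(- \frac{76389}{20500} + 168\right) - 1040 = \frac{3367611}{20500} - 1040 = - \frac{17952389}{20500}$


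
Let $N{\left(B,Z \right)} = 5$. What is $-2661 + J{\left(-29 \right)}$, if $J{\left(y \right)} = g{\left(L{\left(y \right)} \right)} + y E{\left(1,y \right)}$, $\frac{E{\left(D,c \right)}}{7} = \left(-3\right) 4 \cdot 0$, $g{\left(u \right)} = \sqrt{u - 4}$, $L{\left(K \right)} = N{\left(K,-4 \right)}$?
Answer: $-2660$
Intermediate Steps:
$L{\left(K \right)} = 5$
$g{\left(u \right)} = \sqrt{-4 + u}$
$E{\left(D,c \right)} = 0$ ($E{\left(D,c \right)} = 7 \left(-3\right) 4 \cdot 0 = 7 \left(\left(-12\right) 0\right) = 7 \cdot 0 = 0$)
$J{\left(y \right)} = 1$ ($J{\left(y \right)} = \sqrt{-4 + 5} + y 0 = \sqrt{1} + 0 = 1 + 0 = 1$)
$-2661 + J{\left(-29 \right)} = -2661 + 1 = -2660$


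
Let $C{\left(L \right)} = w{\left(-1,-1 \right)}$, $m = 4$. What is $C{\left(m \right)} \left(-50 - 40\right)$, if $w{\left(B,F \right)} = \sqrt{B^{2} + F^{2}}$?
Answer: $- 90 \sqrt{2} \approx -127.28$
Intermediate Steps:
$C{\left(L \right)} = \sqrt{2}$ ($C{\left(L \right)} = \sqrt{\left(-1\right)^{2} + \left(-1\right)^{2}} = \sqrt{1 + 1} = \sqrt{2}$)
$C{\left(m \right)} \left(-50 - 40\right) = \sqrt{2} \left(-50 - 40\right) = \sqrt{2} \left(-90\right) = - 90 \sqrt{2}$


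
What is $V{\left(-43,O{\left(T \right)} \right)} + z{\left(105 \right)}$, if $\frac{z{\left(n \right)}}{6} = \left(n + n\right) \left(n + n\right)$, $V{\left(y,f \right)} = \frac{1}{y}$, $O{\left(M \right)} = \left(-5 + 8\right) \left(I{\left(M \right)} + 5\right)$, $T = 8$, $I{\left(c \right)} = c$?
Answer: $\frac{11377799}{43} \approx 2.646 \cdot 10^{5}$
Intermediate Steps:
$O{\left(M \right)} = 15 + 3 M$ ($O{\left(M \right)} = \left(-5 + 8\right) \left(M + 5\right) = 3 \left(5 + M\right) = 15 + 3 M$)
$z{\left(n \right)} = 24 n^{2}$ ($z{\left(n \right)} = 6 \left(n + n\right) \left(n + n\right) = 6 \cdot 2 n 2 n = 6 \cdot 4 n^{2} = 24 n^{2}$)
$V{\left(-43,O{\left(T \right)} \right)} + z{\left(105 \right)} = \frac{1}{-43} + 24 \cdot 105^{2} = - \frac{1}{43} + 24 \cdot 11025 = - \frac{1}{43} + 264600 = \frac{11377799}{43}$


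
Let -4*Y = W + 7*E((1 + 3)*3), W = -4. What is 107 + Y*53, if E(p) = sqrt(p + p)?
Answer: 160 - 371*sqrt(6)/2 ≈ -294.38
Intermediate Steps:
E(p) = sqrt(2)*sqrt(p) (E(p) = sqrt(2*p) = sqrt(2)*sqrt(p))
Y = 1 - 7*sqrt(6)/2 (Y = -(-4 + 7*(sqrt(2)*sqrt((1 + 3)*3)))/4 = -(-4 + 7*(sqrt(2)*sqrt(4*3)))/4 = -(-4 + 7*(sqrt(2)*sqrt(12)))/4 = -(-4 + 7*(sqrt(2)*(2*sqrt(3))))/4 = -(-4 + 7*(2*sqrt(6)))/4 = -(-4 + 14*sqrt(6))/4 = 1 - 7*sqrt(6)/2 ≈ -7.5732)
107 + Y*53 = 107 + (1 - 7*sqrt(6)/2)*53 = 107 + (53 - 371*sqrt(6)/2) = 160 - 371*sqrt(6)/2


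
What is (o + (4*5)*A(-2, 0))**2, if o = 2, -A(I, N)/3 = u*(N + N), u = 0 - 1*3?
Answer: 4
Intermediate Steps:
u = -3 (u = 0 - 3 = -3)
A(I, N) = 18*N (A(I, N) = -(-9)*(N + N) = -(-9)*2*N = -(-18)*N = 18*N)
(o + (4*5)*A(-2, 0))**2 = (2 + (4*5)*(18*0))**2 = (2 + 20*0)**2 = (2 + 0)**2 = 2**2 = 4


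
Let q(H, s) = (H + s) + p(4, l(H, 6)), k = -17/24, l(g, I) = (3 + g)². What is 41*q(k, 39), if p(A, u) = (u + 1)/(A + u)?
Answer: 204334775/127896 ≈ 1597.7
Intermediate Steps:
p(A, u) = (1 + u)/(A + u)
k = -17/24 (k = -17*1/24 = -17/24 ≈ -0.70833)
q(H, s) = H + s + (1 + (3 + H)²)/(4 + (3 + H)²) (q(H, s) = (H + s) + (1 + (3 + H)²)/(4 + (3 + H)²) = H + s + (1 + (3 + H)²)/(4 + (3 + H)²))
41*q(k, 39) = 41*((1 + (3 - 17/24)² + (4 + (3 - 17/24)²)*(-17/24 + 39))/(4 + (3 - 17/24)²)) = 41*((1 + (55/24)² + (4 + (55/24)²)*(919/24))/(4 + (55/24)²)) = 41*((1 + 3025/576 + (4 + 3025/576)*(919/24))/(4 + 3025/576)) = 41*((1 + 3025/576 + (5329/576)*(919/24))/(5329/576)) = 41*(576*(1 + 3025/576 + 4897351/13824)/5329) = 41*((576/5329)*(4983775/13824)) = 41*(4983775/127896) = 204334775/127896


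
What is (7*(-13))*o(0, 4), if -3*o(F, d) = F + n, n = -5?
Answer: -455/3 ≈ -151.67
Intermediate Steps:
o(F, d) = 5/3 - F/3 (o(F, d) = -(F - 5)/3 = -(-5 + F)/3 = 5/3 - F/3)
(7*(-13))*o(0, 4) = (7*(-13))*(5/3 - 1/3*0) = -91*(5/3 + 0) = -91*5/3 = -455/3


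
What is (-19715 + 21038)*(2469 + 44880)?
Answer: 62642727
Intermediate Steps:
(-19715 + 21038)*(2469 + 44880) = 1323*47349 = 62642727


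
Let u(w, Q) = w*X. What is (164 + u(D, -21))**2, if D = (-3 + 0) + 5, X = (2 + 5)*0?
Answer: 26896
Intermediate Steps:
X = 0 (X = 7*0 = 0)
D = 2 (D = -3 + 5 = 2)
u(w, Q) = 0 (u(w, Q) = w*0 = 0)
(164 + u(D, -21))**2 = (164 + 0)**2 = 164**2 = 26896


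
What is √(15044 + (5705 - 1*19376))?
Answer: √1373 ≈ 37.054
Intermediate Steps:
√(15044 + (5705 - 1*19376)) = √(15044 + (5705 - 19376)) = √(15044 - 13671) = √1373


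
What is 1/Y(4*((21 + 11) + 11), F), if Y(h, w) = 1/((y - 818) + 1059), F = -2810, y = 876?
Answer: 1117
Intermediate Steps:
Y(h, w) = 1/1117 (Y(h, w) = 1/((876 - 818) + 1059) = 1/(58 + 1059) = 1/1117)
1/Y(4*((21 + 11) + 11), F) = 1/(1/1117) = 1117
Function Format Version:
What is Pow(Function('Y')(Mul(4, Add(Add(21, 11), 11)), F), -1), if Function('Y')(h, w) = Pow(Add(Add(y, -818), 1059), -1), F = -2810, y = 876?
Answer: 1117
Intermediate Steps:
Function('Y')(h, w) = Rational(1, 1117) (Function('Y')(h, w) = Pow(Add(Add(876, -818), 1059), -1) = Pow(Add(58, 1059), -1) = Pow(1117, -1) = Rational(1, 1117))
Pow(Function('Y')(Mul(4, Add(Add(21, 11), 11)), F), -1) = Pow(Rational(1, 1117), -1) = 1117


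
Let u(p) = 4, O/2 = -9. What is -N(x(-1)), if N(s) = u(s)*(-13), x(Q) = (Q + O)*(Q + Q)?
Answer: 52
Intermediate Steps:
O = -18 (O = 2*(-9) = -18)
x(Q) = 2*Q*(-18 + Q) (x(Q) = (Q - 18)*(Q + Q) = (-18 + Q)*(2*Q) = 2*Q*(-18 + Q))
N(s) = -52 (N(s) = 4*(-13) = -52)
-N(x(-1)) = -1*(-52) = 52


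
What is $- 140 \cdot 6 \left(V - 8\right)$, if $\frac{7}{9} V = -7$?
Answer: $14280$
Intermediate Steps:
$V = -9$ ($V = \frac{9}{7} \left(-7\right) = -9$)
$- 140 \cdot 6 \left(V - 8\right) = - 140 \cdot 6 \left(-9 - 8\right) = - 140 \cdot 6 \left(-17\right) = \left(-140\right) \left(-102\right) = 14280$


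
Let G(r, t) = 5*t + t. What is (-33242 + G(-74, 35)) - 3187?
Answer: -36219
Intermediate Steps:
G(r, t) = 6*t
(-33242 + G(-74, 35)) - 3187 = (-33242 + 6*35) - 3187 = (-33242 + 210) - 3187 = -33032 - 3187 = -36219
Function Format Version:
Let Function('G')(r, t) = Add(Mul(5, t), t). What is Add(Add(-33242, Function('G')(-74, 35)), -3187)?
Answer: -36219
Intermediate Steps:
Function('G')(r, t) = Mul(6, t)
Add(Add(-33242, Function('G')(-74, 35)), -3187) = Add(Add(-33242, Mul(6, 35)), -3187) = Add(Add(-33242, 210), -3187) = Add(-33032, -3187) = -36219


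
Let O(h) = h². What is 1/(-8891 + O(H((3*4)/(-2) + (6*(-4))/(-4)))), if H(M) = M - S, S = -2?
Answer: -1/8887 ≈ -0.00011252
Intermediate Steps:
H(M) = 2 + M (H(M) = M - 1*(-2) = M + 2 = 2 + M)
1/(-8891 + O(H((3*4)/(-2) + (6*(-4))/(-4)))) = 1/(-8891 + (2 + ((3*4)/(-2) + (6*(-4))/(-4)))²) = 1/(-8891 + (2 + (12*(-½) - 24*(-¼)))²) = 1/(-8891 + (2 + (-6 + 6))²) = 1/(-8891 + (2 + 0)²) = 1/(-8891 + 2²) = 1/(-8891 + 4) = 1/(-8887) = -1/8887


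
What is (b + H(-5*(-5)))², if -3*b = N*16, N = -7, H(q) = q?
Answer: 34969/9 ≈ 3885.4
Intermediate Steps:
b = 112/3 (b = -(-7)*16/3 = -⅓*(-112) = 112/3 ≈ 37.333)
(b + H(-5*(-5)))² = (112/3 - 5*(-5))² = (112/3 + 25)² = (187/3)² = 34969/9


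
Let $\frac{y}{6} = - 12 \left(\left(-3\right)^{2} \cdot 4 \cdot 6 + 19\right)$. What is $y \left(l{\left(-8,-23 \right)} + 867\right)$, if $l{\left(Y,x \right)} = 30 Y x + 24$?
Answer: $-108474120$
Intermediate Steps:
$l{\left(Y,x \right)} = 24 + 30 Y x$ ($l{\left(Y,x \right)} = 30 Y x + 24 = 24 + 30 Y x$)
$y = -16920$ ($y = 6 \left(- 12 \left(\left(-3\right)^{2} \cdot 4 \cdot 6 + 19\right)\right) = 6 \left(- 12 \left(9 \cdot 4 \cdot 6 + 19\right)\right) = 6 \left(- 12 \left(36 \cdot 6 + 19\right)\right) = 6 \left(- 12 \left(216 + 19\right)\right) = 6 \left(\left(-12\right) 235\right) = 6 \left(-2820\right) = -16920$)
$y \left(l{\left(-8,-23 \right)} + 867\right) = - 16920 \left(\left(24 + 30 \left(-8\right) \left(-23\right)\right) + 867\right) = - 16920 \left(\left(24 + 5520\right) + 867\right) = - 16920 \left(5544 + 867\right) = \left(-16920\right) 6411 = -108474120$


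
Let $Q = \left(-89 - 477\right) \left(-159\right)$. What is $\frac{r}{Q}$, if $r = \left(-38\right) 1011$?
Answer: $- \frac{6403}{14999} \approx -0.4269$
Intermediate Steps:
$r = -38418$
$Q = 89994$ ($Q = \left(-566\right) \left(-159\right) = 89994$)
$\frac{r}{Q} = - \frac{38418}{89994} = \left(-38418\right) \frac{1}{89994} = - \frac{6403}{14999}$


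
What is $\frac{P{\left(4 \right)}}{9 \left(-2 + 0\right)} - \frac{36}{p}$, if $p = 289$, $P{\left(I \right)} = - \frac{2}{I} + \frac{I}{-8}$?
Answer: $- \frac{359}{5202} \approx -0.069012$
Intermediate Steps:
$P{\left(I \right)} = - \frac{2}{I} - \frac{I}{8}$ ($P{\left(I \right)} = - \frac{2}{I} + I \left(- \frac{1}{8}\right) = - \frac{2}{I} - \frac{I}{8}$)
$\frac{P{\left(4 \right)}}{9 \left(-2 + 0\right)} - \frac{36}{p} = \frac{- \frac{2}{4} - \frac{1}{2}}{9 \left(-2 + 0\right)} - \frac{36}{289} = \frac{\left(-2\right) \frac{1}{4} - \frac{1}{2}}{9 \left(-2\right)} - \frac{36}{289} = \frac{- \frac{1}{2} - \frac{1}{2}}{-18} - \frac{36}{289} = \left(-1\right) \left(- \frac{1}{18}\right) - \frac{36}{289} = \frac{1}{18} - \frac{36}{289} = - \frac{359}{5202}$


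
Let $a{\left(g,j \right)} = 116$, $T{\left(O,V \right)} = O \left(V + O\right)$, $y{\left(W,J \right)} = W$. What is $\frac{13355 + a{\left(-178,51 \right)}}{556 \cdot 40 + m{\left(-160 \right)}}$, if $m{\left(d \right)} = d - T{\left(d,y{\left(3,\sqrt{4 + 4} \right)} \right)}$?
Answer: $- \frac{709}{160} \approx -4.4313$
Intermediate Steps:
$T{\left(O,V \right)} = O \left(O + V\right)$
$m{\left(d \right)} = d - d \left(3 + d\right)$ ($m{\left(d \right)} = d - d \left(d + 3\right) = d - d \left(3 + d\right)$)
$\frac{13355 + a{\left(-178,51 \right)}}{556 \cdot 40 + m{\left(-160 \right)}} = \frac{13355 + 116}{556 \cdot 40 - 160 \left(-2 - -160\right)} = \frac{13471}{22240 - 160 \left(-2 + 160\right)} = \frac{13471}{22240 - 25280} = \frac{13471}{-3040} = 13471 \left(- \frac{1}{3040}\right) = - \frac{709}{160}$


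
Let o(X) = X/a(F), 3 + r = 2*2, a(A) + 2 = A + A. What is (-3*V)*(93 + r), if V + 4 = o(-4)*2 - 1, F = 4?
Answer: 1786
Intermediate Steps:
a(A) = -2 + 2*A (a(A) = -2 + (A + A) = -2 + 2*A)
r = 1 (r = -3 + 2*2 = -3 + 4 = 1)
o(X) = X/6 (o(X) = X/(-2 + 2*4) = X/(-2 + 8) = X/6)
V = -19/3 (V = -4 + (((⅙)*(-4))*2 - 1) = -4 + (-⅔*2 - 1) = -4 + (-4/3 - 1) = -4 - 7/3 = -19/3 ≈ -6.3333)
(-3*V)*(93 + r) = (-3*(-19/3))*(93 + 1) = 19*94 = 1786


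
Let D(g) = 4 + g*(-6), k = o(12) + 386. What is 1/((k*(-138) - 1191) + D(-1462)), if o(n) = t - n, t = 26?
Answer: -1/47615 ≈ -2.1002e-5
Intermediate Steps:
o(n) = 26 - n
k = 400 (k = (26 - 1*12) + 386 = (26 - 12) + 386 = 14 + 386 = 400)
D(g) = 4 - 6*g
1/((k*(-138) - 1191) + D(-1462)) = 1/((400*(-138) - 1191) + (4 - 6*(-1462))) = 1/((-55200 - 1191) + (4 + 8772)) = 1/(-56391 + 8776) = 1/(-47615) = -1/47615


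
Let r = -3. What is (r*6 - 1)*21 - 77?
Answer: -476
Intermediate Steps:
(r*6 - 1)*21 - 77 = (-3*6 - 1)*21 - 77 = (-18 - 1)*21 - 77 = -19*21 - 77 = -399 - 77 = -476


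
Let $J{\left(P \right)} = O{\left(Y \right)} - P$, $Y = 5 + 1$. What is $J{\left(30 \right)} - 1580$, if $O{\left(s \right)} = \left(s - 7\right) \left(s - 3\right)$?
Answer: $-1613$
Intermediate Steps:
$Y = 6$
$O{\left(s \right)} = \left(-7 + s\right) \left(-3 + s\right)$
$J{\left(P \right)} = -3 - P$ ($J{\left(P \right)} = \left(21 + 6^{2} - 60\right) - P = \left(21 + 36 - 60\right) - P = -3 - P$)
$J{\left(30 \right)} - 1580 = \left(-3 - 30\right) - 1580 = -33 - 1580 = -1613$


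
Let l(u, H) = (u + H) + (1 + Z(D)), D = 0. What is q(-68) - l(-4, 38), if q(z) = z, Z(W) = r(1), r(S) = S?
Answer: -104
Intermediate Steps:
Z(W) = 1
l(u, H) = 2 + H + u (l(u, H) = (u + H) + (1 + 1) = (H + u) + 2 = 2 + H + u)
q(-68) - l(-4, 38) = -68 - (2 + 38 - 4) = -68 - 1*36 = -68 - 36 = -104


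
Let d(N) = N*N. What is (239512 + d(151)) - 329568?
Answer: -67255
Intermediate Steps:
d(N) = N²
(239512 + d(151)) - 329568 = (239512 + 151²) - 329568 = (239512 + 22801) - 329568 = 262313 - 329568 = -67255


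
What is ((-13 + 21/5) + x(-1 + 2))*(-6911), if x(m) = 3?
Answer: 200419/5 ≈ 40084.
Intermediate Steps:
((-13 + 21/5) + x(-1 + 2))*(-6911) = ((-13 + 21/5) + 3)*(-6911) = (-44/5 + 3)*(-6911) = -29/5*(-6911) = 200419/5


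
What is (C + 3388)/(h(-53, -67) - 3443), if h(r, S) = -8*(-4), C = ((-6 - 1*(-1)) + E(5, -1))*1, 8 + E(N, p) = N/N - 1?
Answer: -375/379 ≈ -0.98945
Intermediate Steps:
E(N, p) = -8 (E(N, p) = -8 + (N/N - 1) = -8 + (1 - 1) = -8 + 0 = -8)
C = -13 (C = ((-6 - 1*(-1)) - 8)*1 = ((-6 + 1) - 8)*1 = (-5 - 8)*1 = -13*1 = -13)
h(r, S) = 32
(C + 3388)/(h(-53, -67) - 3443) = (-13 + 3388)/(32 - 3443) = 3375/(-3411) = 3375*(-1/3411) = -375/379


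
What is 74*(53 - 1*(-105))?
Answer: 11692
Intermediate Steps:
74*(53 - 1*(-105)) = 74*(53 + 105) = 74*158 = 11692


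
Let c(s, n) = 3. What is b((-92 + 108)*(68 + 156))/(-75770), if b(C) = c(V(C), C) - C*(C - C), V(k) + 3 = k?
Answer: -3/75770 ≈ -3.9593e-5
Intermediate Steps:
V(k) = -3 + k
b(C) = 3 (b(C) = 3 - C*(C - C) = 3 - C*0 = 3 - 1*0 = 3 + 0 = 3)
b((-92 + 108)*(68 + 156))/(-75770) = 3/(-75770) = 3*(-1/75770) = -3/75770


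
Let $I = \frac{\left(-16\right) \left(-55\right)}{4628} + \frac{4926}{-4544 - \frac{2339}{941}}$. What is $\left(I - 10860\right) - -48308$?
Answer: $\frac{61786816681882}{1649975717} \approx 37447.0$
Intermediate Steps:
$I = - \frac{1473968334}{1649975717}$ ($I = 880 \cdot \frac{1}{4628} + \frac{4926}{-4544 - 2339 \cdot \frac{1}{941}} = \frac{220}{1157} + \frac{4926}{-4544 - \frac{2339}{941}} = \frac{220}{1157} + \frac{4926}{- \frac{4278243}{941}} = \frac{220}{1157} + 4926 \left(- \frac{941}{4278243}\right) = \frac{220}{1157} - \frac{1545122}{1426081} = - \frac{1473968334}{1649975717} \approx -0.89333$)
$\left(I - 10860\right) - -48308 = \left(- \frac{1473968334}{1649975717} - 10860\right) - -48308 = \left(- \frac{1473968334}{1649975717} - 10860\right) + 48308 = - \frac{17920210254954}{1649975717} + 48308 = \frac{61786816681882}{1649975717}$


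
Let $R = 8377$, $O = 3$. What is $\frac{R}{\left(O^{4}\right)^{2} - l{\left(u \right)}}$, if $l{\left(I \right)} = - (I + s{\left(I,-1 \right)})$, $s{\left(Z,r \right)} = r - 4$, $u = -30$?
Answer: $\frac{8377}{6526} \approx 1.2836$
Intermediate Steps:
$s{\left(Z,r \right)} = -4 + r$
$l{\left(I \right)} = 5 - I$ ($l{\left(I \right)} = - (I - 5) = - (-5 + I) = 5 - I$)
$\frac{R}{\left(O^{4}\right)^{2} - l{\left(u \right)}} = \frac{8377}{\left(3^{4}\right)^{2} - \left(5 - -30\right)} = \frac{8377}{81^{2} - \left(5 + 30\right)} = \frac{8377}{6561 - 35} = \frac{8377}{6526}$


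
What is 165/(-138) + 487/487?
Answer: -9/46 ≈ -0.19565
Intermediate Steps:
165/(-138) + 487/487 = 165*(-1/138) + 487*(1/487) = -55/46 + 1 = -9/46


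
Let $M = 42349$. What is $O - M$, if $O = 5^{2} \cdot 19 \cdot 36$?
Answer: $-25249$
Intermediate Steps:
$O = 17100$ ($O = 25 \cdot 19 \cdot 36 = 475 \cdot 36 = 17100$)
$O - M = 17100 - 42349 = -25249$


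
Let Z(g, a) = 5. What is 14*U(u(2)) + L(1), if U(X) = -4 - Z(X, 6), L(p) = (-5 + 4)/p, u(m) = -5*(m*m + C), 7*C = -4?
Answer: -127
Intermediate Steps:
C = -4/7 (C = (⅐)*(-4) = -4/7 ≈ -0.57143)
u(m) = 20/7 - 5*m² (u(m) = -5*(m*m - 4/7) = -5*(m² - 4/7) = -5*(-4/7 + m²) = 20/7 - 5*m²)
L(p) = -1/p
U(X) = -9 (U(X) = -4 - 1*5 = -4 - 5 = -9)
14*U(u(2)) + L(1) = 14*(-9) - 1/1 = -126 - 1*1 = -126 - 1 = -127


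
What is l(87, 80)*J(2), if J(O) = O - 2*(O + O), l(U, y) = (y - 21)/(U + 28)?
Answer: -354/115 ≈ -3.0783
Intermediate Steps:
l(U, y) = (-21 + y)/(28 + U)
J(O) = -3*O (J(O) = O - 4*O = -3*O)
l(87, 80)*J(2) = ((-21 + 80)/(28 + 87))*(-3*2) = (59/115)*(-6) = -354/115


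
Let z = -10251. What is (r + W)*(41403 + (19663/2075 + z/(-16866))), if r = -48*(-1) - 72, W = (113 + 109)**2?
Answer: 793267510967262/388855 ≈ 2.0400e+9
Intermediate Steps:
W = 49284 (W = 222**2 = 49284)
r = -24 (r = 48 - 72 = -24)
(r + W)*(41403 + (19663/2075 + z/(-16866))) = (-24 + 49284)*(41403 + (19663/2075 - 10251/(-16866))) = 49260*(41403 + (19663*(1/2075) - 10251*(-1/16866))) = 49260*(41403 + (19663/2075 + 1139/1874)) = 49260*(41403 + 39211887/3888550) = 49260*(161036847537/3888550) = 793267510967262/388855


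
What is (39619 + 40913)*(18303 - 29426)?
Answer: -895757436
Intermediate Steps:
(39619 + 40913)*(18303 - 29426) = 80532*(-11123) = -895757436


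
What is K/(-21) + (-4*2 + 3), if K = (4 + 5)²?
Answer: -62/7 ≈ -8.8571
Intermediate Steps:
K = 81 (K = 9² = 81)
K/(-21) + (-4*2 + 3) = 81/(-21) + (-4*2 + 3) = 81*(-1/21) + (-8 + 3) = -27/7 - 5 = -62/7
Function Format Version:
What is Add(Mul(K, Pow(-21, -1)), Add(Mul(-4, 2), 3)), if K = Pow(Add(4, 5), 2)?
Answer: Rational(-62, 7) ≈ -8.8571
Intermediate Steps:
K = 81 (K = Pow(9, 2) = 81)
Add(Mul(K, Pow(-21, -1)), Add(Mul(-4, 2), 3)) = Add(Mul(81, Pow(-21, -1)), Add(Mul(-4, 2), 3)) = Add(Mul(81, Rational(-1, 21)), Add(-8, 3)) = Add(Rational(-27, 7), -5) = Rational(-62, 7)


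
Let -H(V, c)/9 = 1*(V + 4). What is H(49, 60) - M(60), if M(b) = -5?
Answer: -472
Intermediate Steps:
H(V, c) = -36 - 9*V (H(V, c) = -9*(V + 4) = -9*(4 + V) = -36 - 9*V)
H(49, 60) - M(60) = (-36 - 9*49) - 1*(-5) = (-36 - 441) + 5 = -477 + 5 = -472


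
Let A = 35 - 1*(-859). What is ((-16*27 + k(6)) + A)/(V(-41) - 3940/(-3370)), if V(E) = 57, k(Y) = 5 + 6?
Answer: 159401/19603 ≈ 8.1315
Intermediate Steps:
k(Y) = 11
A = 894 (A = 35 + 859 = 894)
((-16*27 + k(6)) + A)/(V(-41) - 3940/(-3370)) = ((-16*27 + 11) + 894)/(57 - 3940/(-3370)) = ((-432 + 11) + 894)/(57 - 3940*(-1/3370)) = (-421 + 894)/(57 + 394/337) = 473/(19603/337) = 473*(337/19603) = 159401/19603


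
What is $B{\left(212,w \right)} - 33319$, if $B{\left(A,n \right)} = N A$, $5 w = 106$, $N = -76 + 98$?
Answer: $-28655$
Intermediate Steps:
$N = 22$
$w = \frac{106}{5}$ ($w = \frac{1}{5} \cdot 106 = \frac{106}{5} \approx 21.2$)
$B{\left(A,n \right)} = 22 A$
$B{\left(212,w \right)} - 33319 = 22 \cdot 212 - 33319 = 4664 - 33319 = -28655$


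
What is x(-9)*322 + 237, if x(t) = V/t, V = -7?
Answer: 4387/9 ≈ 487.44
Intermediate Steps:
x(t) = -7/t
x(-9)*322 + 237 = -7/(-9)*322 + 237 = -7*(-⅑)*322 + 237 = (7/9)*322 + 237 = 2254/9 + 237 = 4387/9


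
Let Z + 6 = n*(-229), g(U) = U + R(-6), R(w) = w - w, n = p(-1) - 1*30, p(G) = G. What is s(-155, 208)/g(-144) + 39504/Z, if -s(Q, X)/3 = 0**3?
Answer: 39504/7093 ≈ 5.5694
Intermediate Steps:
n = -31 (n = -1 - 1*30 = -1 - 30 = -31)
R(w) = 0
g(U) = U (g(U) = U + 0 = U)
s(Q, X) = 0 (s(Q, X) = -3*0**3 = -3*0 = 0)
Z = 7093 (Z = -6 - 31*(-229) = -6 + 7099 = 7093)
s(-155, 208)/g(-144) + 39504/Z = 0/(-144) + 39504/7093 = 0*(-1/144) + 39504*(1/7093) = 0 + 39504/7093 = 39504/7093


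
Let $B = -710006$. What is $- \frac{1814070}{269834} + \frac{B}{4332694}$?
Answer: $- \frac{2012848490896}{292277038199} \approx -6.8868$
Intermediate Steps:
$- \frac{1814070}{269834} + \frac{B}{4332694} = - \frac{1814070}{269834} - \frac{710006}{4332694} = \left(-1814070\right) \frac{1}{269834} - \frac{355003}{2166347} = - \frac{907035}{134917} - \frac{355003}{2166347} = - \frac{2012848490896}{292277038199}$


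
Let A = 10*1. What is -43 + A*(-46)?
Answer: -503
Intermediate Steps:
A = 10
-43 + A*(-46) = -43 + 10*(-46) = -43 - 460 = -503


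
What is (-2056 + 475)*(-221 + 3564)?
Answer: -5285283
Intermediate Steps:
(-2056 + 475)*(-221 + 3564) = -1581*3343 = -5285283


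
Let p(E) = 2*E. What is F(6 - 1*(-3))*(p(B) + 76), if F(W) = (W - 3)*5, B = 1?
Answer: 2340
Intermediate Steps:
F(W) = -15 + 5*W (F(W) = (-3 + W)*5 = -15 + 5*W)
F(6 - 1*(-3))*(p(B) + 76) = (-15 + 5*(6 - 1*(-3)))*(2*1 + 76) = (-15 + 5*(6 + 3))*(2 + 76) = (-15 + 5*9)*78 = (-15 + 45)*78 = 30*78 = 2340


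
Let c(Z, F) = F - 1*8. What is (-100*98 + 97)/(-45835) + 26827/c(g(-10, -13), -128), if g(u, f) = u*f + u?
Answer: -1228295937/6233560 ≈ -197.05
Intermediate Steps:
g(u, f) = u + f*u (g(u, f) = f*u + u = u + f*u)
c(Z, F) = -8 + F (c(Z, F) = F - 8 = -8 + F)
(-100*98 + 97)/(-45835) + 26827/c(g(-10, -13), -128) = (-100*98 + 97)/(-45835) + 26827/(-8 - 128) = (-9800 + 97)*(-1/45835) + 26827/(-136) = -9703*(-1/45835) + 26827*(-1/136) = 9703/45835 - 26827/136 = -1228295937/6233560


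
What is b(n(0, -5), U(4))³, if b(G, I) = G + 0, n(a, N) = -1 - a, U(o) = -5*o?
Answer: -1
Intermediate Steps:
b(G, I) = G
b(n(0, -5), U(4))³ = (-1 - 1*0)³ = (-1 + 0)³ = (-1)³ = -1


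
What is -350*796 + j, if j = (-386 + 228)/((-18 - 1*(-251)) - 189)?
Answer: -6129279/22 ≈ -2.7860e+5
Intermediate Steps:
j = -79/22 (j = -158/((-18 + 251) - 189) = -158/(233 - 189) = -158/44 = -158*1/44 = -79/22 ≈ -3.5909)
-350*796 + j = -350*796 - 79/22 = -278600 - 79/22 = -6129279/22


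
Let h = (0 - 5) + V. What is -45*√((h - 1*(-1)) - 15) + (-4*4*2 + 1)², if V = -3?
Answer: 961 - 45*I*√22 ≈ 961.0 - 211.07*I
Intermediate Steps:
h = -8 (h = (0 - 5) - 3 = -5 - 3 = -8)
-45*√((h - 1*(-1)) - 15) + (-4*4*2 + 1)² = -45*√((-8 - 1*(-1)) - 15) + (-4*4*2 + 1)² = -45*√((-8 + 1) - 15) + (-16*2 + 1)² = -45*√(-7 - 15) + (-32 + 1)² = -45*I*√22 + (-31)² = -45*I*√22 + 961 = 961 - 45*I*√22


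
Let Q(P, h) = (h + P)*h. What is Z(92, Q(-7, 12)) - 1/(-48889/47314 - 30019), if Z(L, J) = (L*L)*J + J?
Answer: 721404833601814/1420367855 ≈ 5.0790e+5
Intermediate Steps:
Q(P, h) = h*(P + h) (Q(P, h) = (P + h)*h = h*(P + h))
Z(L, J) = J + J*L² (Z(L, J) = L²*J + J = J*L² + J = J + J*L²)
Z(92, Q(-7, 12)) - 1/(-48889/47314 - 30019) = (12*(-7 + 12))*(1 + 92²) - 1/(-48889/47314 - 30019) = (12*5)*(1 + 8464) - 1/(-48889*1/47314 - 30019) = 60*8465 - 1/(-48889/47314 - 30019) = 507900 - 1/(-1420367855/47314) = 507900 - 1*(-47314/1420367855) = 507900 + 47314/1420367855 = 721404833601814/1420367855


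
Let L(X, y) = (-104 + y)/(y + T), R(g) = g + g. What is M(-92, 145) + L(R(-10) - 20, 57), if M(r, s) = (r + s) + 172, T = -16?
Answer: 9178/41 ≈ 223.85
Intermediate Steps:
R(g) = 2*g
M(r, s) = 172 + r + s
L(X, y) = (-104 + y)/(-16 + y) (L(X, y) = (-104 + y)/(y - 16) = (-104 + y)/(-16 + y))
M(-92, 145) + L(R(-10) - 20, 57) = (172 - 92 + 145) + (-104 + 57)/(-16 + 57) = 225 - 47/41 = 9178/41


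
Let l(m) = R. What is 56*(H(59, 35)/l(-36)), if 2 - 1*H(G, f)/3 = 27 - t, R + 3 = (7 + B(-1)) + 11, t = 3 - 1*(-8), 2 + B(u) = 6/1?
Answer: -2352/19 ≈ -123.79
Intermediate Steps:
B(u) = 4 (B(u) = -2 + 6/1 = -2 + 6*1 = -2 + 6 = 4)
t = 11 (t = 3 + 8 = 11)
R = 19 (R = -3 + ((7 + 4) + 11) = -3 + (11 + 11) = -3 + 22 = 19)
l(m) = 19
H(G, f) = -42 (H(G, f) = 6 - 3*(27 - 1*11) = 6 - 3*(27 - 11) = 6 - 3*16 = 6 - 48 = -42)
56*(H(59, 35)/l(-36)) = 56*(-42/19) = -2352/19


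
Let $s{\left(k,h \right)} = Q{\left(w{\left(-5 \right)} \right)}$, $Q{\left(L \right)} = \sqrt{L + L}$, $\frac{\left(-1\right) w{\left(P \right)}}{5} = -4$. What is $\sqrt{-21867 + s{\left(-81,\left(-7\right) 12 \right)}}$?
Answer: $\sqrt{-21867 + 2 \sqrt{10}} \approx 147.85 i$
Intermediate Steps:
$w{\left(P \right)} = 20$ ($w{\left(P \right)} = \left(-5\right) \left(-4\right) = 20$)
$Q{\left(L \right)} = \sqrt{2} \sqrt{L}$ ($Q{\left(L \right)} = \sqrt{2 L} = \sqrt{2} \sqrt{L}$)
$s{\left(k,h \right)} = 2 \sqrt{10}$ ($s{\left(k,h \right)} = \sqrt{2} \sqrt{20} = \sqrt{2} \cdot 2 \sqrt{5} = 2 \sqrt{10}$)
$\sqrt{-21867 + s{\left(-81,\left(-7\right) 12 \right)}} = \sqrt{-21867 + 2 \sqrt{10}}$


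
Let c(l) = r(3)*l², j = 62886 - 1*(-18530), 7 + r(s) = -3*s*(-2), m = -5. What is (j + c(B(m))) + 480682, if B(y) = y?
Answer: 562373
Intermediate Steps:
r(s) = -7 + 6*s (r(s) = -7 - 3*s*(-2) = -7 + 6*s)
j = 81416 (j = 62886 + 18530 = 81416)
c(l) = 11*l² (c(l) = (-7 + 6*3)*l² = (-7 + 18)*l² = 11*l²)
(j + c(B(m))) + 480682 = (81416 + 11*(-5)²) + 480682 = (81416 + 11*25) + 480682 = (81416 + 275) + 480682 = 81691 + 480682 = 562373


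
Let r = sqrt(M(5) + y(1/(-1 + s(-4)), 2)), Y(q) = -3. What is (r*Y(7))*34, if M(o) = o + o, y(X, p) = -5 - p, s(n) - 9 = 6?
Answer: -102*sqrt(3) ≈ -176.67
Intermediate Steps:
s(n) = 15 (s(n) = 9 + 6 = 15)
M(o) = 2*o
r = sqrt(3) (r = sqrt(2*5 + (-5 - 1*2)) = sqrt(10 + (-5 - 2)) = sqrt(10 - 7) = sqrt(3) ≈ 1.7320)
(r*Y(7))*34 = (sqrt(3)*(-3))*34 = -3*sqrt(3)*34 = -102*sqrt(3)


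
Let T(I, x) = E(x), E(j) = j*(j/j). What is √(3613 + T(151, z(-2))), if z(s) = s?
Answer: √3611 ≈ 60.092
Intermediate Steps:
E(j) = j (E(j) = j*1 = j)
T(I, x) = x
√(3613 + T(151, z(-2))) = √(3613 - 2) = √3611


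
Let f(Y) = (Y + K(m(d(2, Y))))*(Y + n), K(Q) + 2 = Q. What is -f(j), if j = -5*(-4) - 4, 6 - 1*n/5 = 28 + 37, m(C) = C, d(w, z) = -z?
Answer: -558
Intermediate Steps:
K(Q) = -2 + Q
n = -295 (n = 30 - 5*(28 + 37) = 30 - 5*65 = 30 - 325 = -295)
j = 16 (j = 20 - 4 = 16)
f(Y) = 590 - 2*Y (f(Y) = (Y + (-2 - Y))*(Y - 295) = -2*(-295 + Y) = 590 - 2*Y)
-f(j) = -(590 - 2*16) = -(590 - 32) = -1*558 = -558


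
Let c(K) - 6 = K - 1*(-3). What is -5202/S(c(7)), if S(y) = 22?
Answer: -2601/11 ≈ -236.45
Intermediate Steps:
c(K) = 9 + K (c(K) = 6 + (K - 1*(-3)) = 6 + (K + 3) = 6 + (3 + K) = 9 + K)
-5202/S(c(7)) = -5202/22 = -5202*1/22 = -2601/11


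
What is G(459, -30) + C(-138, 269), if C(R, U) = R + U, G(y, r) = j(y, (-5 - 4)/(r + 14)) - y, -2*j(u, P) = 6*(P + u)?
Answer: -27307/16 ≈ -1706.7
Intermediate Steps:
j(u, P) = -3*P - 3*u (j(u, P) = -3*(P + u) = -(6*P + 6*u)/2 = -3*P - 3*u)
G(y, r) = -4*y + 27/(14 + r) (G(y, r) = (-3*(-5 - 4)/(r + 14) - 3*y) - y = (-(-27)/(14 + r) - 3*y) - y = (27/(14 + r) - 3*y) - y = (-3*y + 27/(14 + r)) - y = -4*y + 27/(14 + r))
G(459, -30) + C(-138, 269) = (27 - 4*459*(14 - 30))/(14 - 30) + (-138 + 269) = (27 - 4*459*(-16))/(-16) + 131 = -(27 + 29376)/16 + 131 = -1/16*29403 + 131 = -29403/16 + 131 = -27307/16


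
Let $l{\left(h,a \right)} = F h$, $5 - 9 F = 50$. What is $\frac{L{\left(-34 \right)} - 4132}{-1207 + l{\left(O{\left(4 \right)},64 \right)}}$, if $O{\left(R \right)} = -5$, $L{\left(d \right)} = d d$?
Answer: $\frac{496}{197} \approx 2.5178$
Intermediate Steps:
$L{\left(d \right)} = d^{2}$
$F = -5$ ($F = \frac{5}{9} - \frac{50}{9} = -5$)
$l{\left(h,a \right)} = - 5 h$
$\frac{L{\left(-34 \right)} - 4132}{-1207 + l{\left(O{\left(4 \right)},64 \right)}} = \frac{\left(-34\right)^{2} - 4132}{-1207 - -25} = \frac{1156 - 4132}{-1207 + 25} = - \frac{2976}{-1182} = \left(-2976\right) \left(- \frac{1}{1182}\right) = \frac{496}{197}$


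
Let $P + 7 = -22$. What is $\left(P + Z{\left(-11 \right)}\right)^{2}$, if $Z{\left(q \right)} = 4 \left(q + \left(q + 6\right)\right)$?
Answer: $8649$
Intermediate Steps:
$Z{\left(q \right)} = 24 + 8 q$ ($Z{\left(q \right)} = 4 \left(q + \left(6 + q\right)\right) = 4 \left(6 + 2 q\right) = 24 + 8 q$)
$P = -29$ ($P = -7 - 22 = -29$)
$\left(P + Z{\left(-11 \right)}\right)^{2} = \left(-29 + \left(24 + 8 \left(-11\right)\right)\right)^{2} = \left(-29 + \left(24 - 88\right)\right)^{2} = \left(-29 - 64\right)^{2} = \left(-93\right)^{2} = 8649$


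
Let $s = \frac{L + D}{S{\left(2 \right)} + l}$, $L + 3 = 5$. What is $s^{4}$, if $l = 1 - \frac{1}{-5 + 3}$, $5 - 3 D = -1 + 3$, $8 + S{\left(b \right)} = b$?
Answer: $\frac{16}{81} \approx 0.19753$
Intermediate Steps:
$S{\left(b \right)} = -8 + b$
$L = 2$ ($L = -3 + 5 = 2$)
$D = 1$ ($D = \frac{5}{3} - \frac{-1 + 3}{3} = \frac{5}{3} - \frac{2}{3} = 1$)
$l = \frac{3}{2}$ ($l = 1 - \frac{1}{-2} = 1 - - \frac{1}{2} = 1 + \frac{1}{2} = \frac{3}{2} \approx 1.5$)
$s = - \frac{2}{3}$ ($s = \frac{2 + 1}{\left(-8 + 2\right) + \frac{3}{2}} = \frac{3}{-6 + \frac{3}{2}} = \frac{3}{- \frac{9}{2}} = 3 \left(- \frac{2}{9}\right) = - \frac{2}{3} \approx -0.66667$)
$s^{4} = \left(- \frac{2}{3}\right)^{4} = \frac{16}{81}$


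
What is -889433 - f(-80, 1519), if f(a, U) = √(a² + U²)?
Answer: -889433 - √2313761 ≈ -8.9095e+5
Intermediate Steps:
f(a, U) = √(U² + a²)
-889433 - f(-80, 1519) = -889433 - √(1519² + (-80)²) = -889433 - √(2307361 + 6400) = -889433 - √2313761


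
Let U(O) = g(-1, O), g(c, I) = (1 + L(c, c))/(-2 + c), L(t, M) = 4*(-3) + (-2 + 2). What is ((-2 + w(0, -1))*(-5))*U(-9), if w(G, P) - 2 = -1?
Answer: 55/3 ≈ 18.333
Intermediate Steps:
L(t, M) = -12 (L(t, M) = -12 + 0 = -12)
w(G, P) = 1 (w(G, P) = 2 - 1 = 1)
g(c, I) = -11/(-2 + c) (g(c, I) = (1 - 12)/(-2 + c) = -11/(-2 + c))
U(O) = 11/3 (U(O) = -11/(-2 - 1) = -11/(-3) = -11*(-1/3) = 11/3)
((-2 + w(0, -1))*(-5))*U(-9) = ((-2 + 1)*(-5))*(11/3) = -1*(-5)*(11/3) = 5*(11/3) = 55/3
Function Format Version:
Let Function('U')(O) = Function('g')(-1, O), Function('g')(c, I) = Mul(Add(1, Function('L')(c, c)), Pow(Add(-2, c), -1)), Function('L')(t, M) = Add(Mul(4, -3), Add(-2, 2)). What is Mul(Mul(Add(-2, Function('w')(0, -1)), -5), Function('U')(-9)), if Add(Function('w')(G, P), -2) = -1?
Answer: Rational(55, 3) ≈ 18.333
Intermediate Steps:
Function('L')(t, M) = -12 (Function('L')(t, M) = Add(-12, 0) = -12)
Function('w')(G, P) = 1 (Function('w')(G, P) = Add(2, -1) = 1)
Function('g')(c, I) = Mul(-11, Pow(Add(-2, c), -1)) (Function('g')(c, I) = Mul(Add(1, -12), Pow(Add(-2, c), -1)) = Mul(-11, Pow(Add(-2, c), -1)))
Function('U')(O) = Rational(11, 3) (Function('U')(O) = Mul(-11, Pow(Add(-2, -1), -1)) = Mul(-11, Pow(-3, -1)) = Mul(-11, Rational(-1, 3)) = Rational(11, 3))
Mul(Mul(Add(-2, Function('w')(0, -1)), -5), Function('U')(-9)) = Mul(Mul(Add(-2, 1), -5), Rational(11, 3)) = Mul(Mul(-1, -5), Rational(11, 3)) = Mul(5, Rational(11, 3)) = Rational(55, 3)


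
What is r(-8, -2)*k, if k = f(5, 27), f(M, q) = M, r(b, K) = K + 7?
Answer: 25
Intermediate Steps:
r(b, K) = 7 + K
k = 5
r(-8, -2)*k = (7 - 2)*5 = 5*5 = 25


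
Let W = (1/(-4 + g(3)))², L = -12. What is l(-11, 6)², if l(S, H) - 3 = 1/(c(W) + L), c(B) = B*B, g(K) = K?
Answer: 1024/121 ≈ 8.4628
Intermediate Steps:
W = 1 (W = (1/(-4 + 3))² = (1/(-1))² = (-1)² = 1)
c(B) = B²
l(S, H) = 32/11 (l(S, H) = 3 + 1/(1² - 12) = 3 + 1/(1 - 12) = 3 + 1/(-11) = 3 - 1/11 = 32/11)
l(-11, 6)² = (32/11)² = 1024/121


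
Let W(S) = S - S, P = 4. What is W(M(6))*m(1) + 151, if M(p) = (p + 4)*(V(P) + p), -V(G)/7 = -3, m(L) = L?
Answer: 151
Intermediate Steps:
V(G) = 21 (V(G) = -7*(-3) = 21)
M(p) = (4 + p)*(21 + p) (M(p) = (p + 4)*(21 + p) = (4 + p)*(21 + p))
W(S) = 0
W(M(6))*m(1) + 151 = 0*1 + 151 = 0 + 151 = 151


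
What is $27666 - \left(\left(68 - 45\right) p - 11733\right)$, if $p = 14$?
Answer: $39077$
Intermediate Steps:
$27666 - \left(\left(68 - 45\right) p - 11733\right) = 27666 - \left(\left(68 - 45\right) 14 - 11733\right) = 27666 - \left(23 \cdot 14 - 11733\right) = 27666 - \left(322 - 11733\right) = 27666 - -11411 = 27666 + 11411 = 39077$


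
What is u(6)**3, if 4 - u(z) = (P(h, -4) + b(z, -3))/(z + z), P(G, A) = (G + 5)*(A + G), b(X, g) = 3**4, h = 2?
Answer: -6859/1728 ≈ -3.9693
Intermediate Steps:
b(X, g) = 81
P(G, A) = (5 + G)*(A + G)
u(z) = 4 - 67/(2*z) (u(z) = 4 - ((2**2 + 5*(-4) + 5*2 - 4*2) + 81)/(z + z) = 4 - ((4 - 20 + 10 - 8) + 81)/(2*z) = 4 - (-14 + 81)*1/(2*z) = 4 - 67*1/(2*z) = 4 - 67/(2*z))
u(6)**3 = (4 - 67/2/6)**3 = (4 - 67/2*1/6)**3 = (4 - 67/12)**3 = (-19/12)**3 = -6859/1728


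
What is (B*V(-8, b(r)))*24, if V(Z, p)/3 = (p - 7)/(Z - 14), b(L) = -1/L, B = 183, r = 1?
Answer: 52704/11 ≈ 4791.3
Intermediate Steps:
V(Z, p) = 3*(-7 + p)/(-14 + Z) (V(Z, p) = 3*((p - 7)/(Z - 14)) = 3*((-7 + p)/(-14 + Z)) = 3*(-7 + p)/(-14 + Z))
(B*V(-8, b(r)))*24 = (183*(3*(-7 - 1/1)/(-14 - 8)))*24 = (183*(3*(-7 - 1*1)/(-22)))*24 = (183*(3*(-1/22)*(-7 - 1)))*24 = (183*(3*(-1/22)*(-8)))*24 = (183*(12/11))*24 = (2196/11)*24 = 52704/11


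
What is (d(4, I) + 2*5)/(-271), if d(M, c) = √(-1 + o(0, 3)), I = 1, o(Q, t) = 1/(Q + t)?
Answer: -10/271 - I*√6/813 ≈ -0.0369 - 0.0030129*I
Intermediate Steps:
d(M, c) = I*√6/3 (d(M, c) = √(-1 + 1/(0 + 3)) = √(-1 + 1/3) = √(-1 + ⅓) = √(-⅔) = I*√6/3)
(d(4, I) + 2*5)/(-271) = (I*√6/3 + 2*5)/(-271) = (I*√6/3 + 10)*(-1/271) = (10 + I*√6/3)*(-1/271) = -10/271 - I*√6/813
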